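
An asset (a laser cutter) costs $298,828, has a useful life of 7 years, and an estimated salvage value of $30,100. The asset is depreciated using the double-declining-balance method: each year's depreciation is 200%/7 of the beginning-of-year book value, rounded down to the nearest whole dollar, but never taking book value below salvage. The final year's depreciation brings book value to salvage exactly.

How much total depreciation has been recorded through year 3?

$189,925

Depreciable base = $298,828 − $30,100 = $268,728.
Year 1: ⌊$298,828 × 200%/7⌋ = $85,379. Book value $213,449.
Year 2: ⌊$213,449 × 200%/7⌋ = $60,985. Book value $152,464.
Year 3: ⌊$152,464 × 200%/7⌋ = $43,561. Book value $108,903.
Accumulated through year 3 = $298,828 − $108,903 = $189,925.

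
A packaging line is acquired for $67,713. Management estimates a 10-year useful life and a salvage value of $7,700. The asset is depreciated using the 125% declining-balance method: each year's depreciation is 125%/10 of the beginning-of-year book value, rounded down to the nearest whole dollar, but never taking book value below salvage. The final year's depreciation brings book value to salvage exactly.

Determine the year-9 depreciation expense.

Depreciable base = $67,713 − $7,700 = $60,013.
Year 1: ⌊$67,713 × 125%/10⌋ = $8,464. Book value $59,249.
Year 2: ⌊$59,249 × 125%/10⌋ = $7,406. Book value $51,843.
Year 3: ⌊$51,843 × 125%/10⌋ = $6,480. Book value $45,363.
Year 4: ⌊$45,363 × 125%/10⌋ = $5,670. Book value $39,693.
Year 5: ⌊$39,693 × 125%/10⌋ = $4,961. Book value $34,732.
Year 6: ⌊$34,732 × 125%/10⌋ = $4,341. Book value $30,391.
Year 7: ⌊$30,391 × 125%/10⌋ = $3,798. Book value $26,593.
Year 8: ⌊$26,593 × 125%/10⌋ = $3,324. Book value $23,269.
Year 9: ⌊$23,269 × 125%/10⌋ = $2,908. Book value $20,361.

$2,908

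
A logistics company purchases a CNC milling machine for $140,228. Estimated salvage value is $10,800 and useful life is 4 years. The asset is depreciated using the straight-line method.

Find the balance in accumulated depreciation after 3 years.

Depreciable base = $140,228 − $10,800 = $129,428.
Annual expense = $129,428 / 4 = $32,357.
End of year 1: book value $107,871.
End of year 2: book value $75,514.
End of year 3: book value $43,157.
Accumulated through year 3 = $140,228 − $43,157 = $97,071.

$97,071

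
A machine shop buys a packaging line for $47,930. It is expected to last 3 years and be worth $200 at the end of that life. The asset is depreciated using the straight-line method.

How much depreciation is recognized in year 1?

$15,910

Depreciable base = $47,930 − $200 = $47,730.
Annual expense = $47,730 / 3 = $15,910.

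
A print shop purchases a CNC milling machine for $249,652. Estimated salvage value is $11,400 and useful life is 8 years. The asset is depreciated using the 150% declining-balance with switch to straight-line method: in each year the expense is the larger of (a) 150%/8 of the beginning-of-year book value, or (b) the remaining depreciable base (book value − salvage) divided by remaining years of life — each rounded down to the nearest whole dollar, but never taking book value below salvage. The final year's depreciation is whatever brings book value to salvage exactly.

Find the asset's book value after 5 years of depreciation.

Depreciable base = $249,652 − $11,400 = $238,252.
Year 1: DB = ⌊$249,652 × 150%/8⌋ = $46,809; SL = ⌊$238,252/8⌋ = $29,781 → take DB $46,809. Book value $202,843.
Year 2: DB = ⌊$202,843 × 150%/8⌋ = $38,033; SL = ⌊$191,443/7⌋ = $27,349 → take DB $38,033. Book value $164,810.
Year 3: DB = ⌊$164,810 × 150%/8⌋ = $30,901; SL = ⌊$153,410/6⌋ = $25,568 → take DB $30,901. Book value $133,909.
Year 4: DB = ⌊$133,909 × 150%/8⌋ = $25,107; SL = ⌊$122,509/5⌋ = $24,501 → take DB $25,107. Book value $108,802.
Year 5: DB = ⌊$108,802 × 150%/8⌋ = $20,400; SL = ⌊$97,402/4⌋ = $24,350 → take SL $24,350. Book value $84,452.

$84,452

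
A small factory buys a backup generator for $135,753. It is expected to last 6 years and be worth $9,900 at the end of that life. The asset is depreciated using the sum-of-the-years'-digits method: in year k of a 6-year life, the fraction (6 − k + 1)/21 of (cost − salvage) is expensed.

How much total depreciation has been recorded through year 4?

$107,874

Depreciable base = $135,753 − $9,900 = $125,853.
Sum of the years' digits = 6+5+4+3+2+1 = 21.
Year 1: $125,853 × 6/21 = $35,958. Book value $99,795.
Year 2: $125,853 × 5/21 = $29,965. Book value $69,830.
Year 3: $125,853 × 4/21 = $23,972. Book value $45,858.
Year 4: $125,853 × 3/21 = $17,979. Book value $27,879.
Accumulated through year 4 = $135,753 − $27,879 = $107,874.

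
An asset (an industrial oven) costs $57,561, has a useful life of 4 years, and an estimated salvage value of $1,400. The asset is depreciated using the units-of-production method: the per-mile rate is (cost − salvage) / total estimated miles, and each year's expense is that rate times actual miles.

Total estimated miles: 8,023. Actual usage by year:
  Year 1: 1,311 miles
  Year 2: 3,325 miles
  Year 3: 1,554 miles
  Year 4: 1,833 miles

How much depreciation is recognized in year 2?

$23,275

Depreciable base = $57,561 − $1,400 = $56,161.
Rate = $56,161 / 8,023 miles = $7 per mile.
Year 1: 1,311 × $7 = $9,177. Book value $48,384.
Year 2: 3,325 × $7 = $23,275. Book value $25,109.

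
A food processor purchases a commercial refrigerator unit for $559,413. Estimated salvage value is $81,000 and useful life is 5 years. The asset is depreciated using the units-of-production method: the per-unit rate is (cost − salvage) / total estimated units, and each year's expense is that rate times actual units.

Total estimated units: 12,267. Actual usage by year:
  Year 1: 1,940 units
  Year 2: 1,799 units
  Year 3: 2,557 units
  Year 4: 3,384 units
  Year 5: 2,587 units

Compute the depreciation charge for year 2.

Depreciable base = $559,413 − $81,000 = $478,413.
Rate = $478,413 / 12,267 units = $39 per unit.
Year 1: 1,940 × $39 = $75,660. Book value $483,753.
Year 2: 1,799 × $39 = $70,161. Book value $413,592.

$70,161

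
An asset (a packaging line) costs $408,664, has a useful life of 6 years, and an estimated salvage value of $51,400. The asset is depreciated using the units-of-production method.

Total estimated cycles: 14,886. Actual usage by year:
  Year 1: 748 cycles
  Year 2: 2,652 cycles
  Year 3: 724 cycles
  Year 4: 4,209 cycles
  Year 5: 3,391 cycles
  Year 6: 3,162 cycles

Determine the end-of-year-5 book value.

Depreciable base = $408,664 − $51,400 = $357,264.
Rate = $357,264 / 14,886 cycles = $24 per cycle.
Year 1: 748 × $24 = $17,952. Book value $390,712.
Year 2: 2,652 × $24 = $63,648. Book value $327,064.
Year 3: 724 × $24 = $17,376. Book value $309,688.
Year 4: 4,209 × $24 = $101,016. Book value $208,672.
Year 5: 3,391 × $24 = $81,384. Book value $127,288.

$127,288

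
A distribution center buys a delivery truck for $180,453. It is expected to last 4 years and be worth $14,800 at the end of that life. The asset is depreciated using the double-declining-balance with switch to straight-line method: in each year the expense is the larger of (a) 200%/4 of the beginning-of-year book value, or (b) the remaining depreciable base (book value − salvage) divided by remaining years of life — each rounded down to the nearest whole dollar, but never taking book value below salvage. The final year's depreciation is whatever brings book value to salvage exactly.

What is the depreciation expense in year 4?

Depreciable base = $180,453 − $14,800 = $165,653.
Year 1: DB = ⌊$180,453 × 200%/4⌋ = $90,226; SL = ⌊$165,653/4⌋ = $41,413 → take DB $90,226. Book value $90,227.
Year 2: DB = ⌊$90,227 × 200%/4⌋ = $45,113; SL = ⌊$75,427/3⌋ = $25,142 → take DB $45,113. Book value $45,114.
Year 3: DB = ⌊$45,114 × 200%/4⌋ = $22,557; SL = ⌊$30,314/2⌋ = $15,157 → take DB $22,557. Book value $22,557.
Year 4 (final): $22,557 − $14,800 = $7,757. Book value $14,800.

$7,757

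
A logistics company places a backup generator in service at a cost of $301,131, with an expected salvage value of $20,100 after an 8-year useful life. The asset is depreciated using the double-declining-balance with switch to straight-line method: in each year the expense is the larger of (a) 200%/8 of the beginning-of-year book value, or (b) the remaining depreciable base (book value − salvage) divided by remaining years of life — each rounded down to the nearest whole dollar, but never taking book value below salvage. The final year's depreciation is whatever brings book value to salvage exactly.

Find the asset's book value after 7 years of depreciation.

Depreciable base = $301,131 − $20,100 = $281,031.
Year 1: DB = ⌊$301,131 × 200%/8⌋ = $75,282; SL = ⌊$281,031/8⌋ = $35,128 → take DB $75,282. Book value $225,849.
Year 2: DB = ⌊$225,849 × 200%/8⌋ = $56,462; SL = ⌊$205,749/7⌋ = $29,392 → take DB $56,462. Book value $169,387.
Year 3: DB = ⌊$169,387 × 200%/8⌋ = $42,346; SL = ⌊$149,287/6⌋ = $24,881 → take DB $42,346. Book value $127,041.
Year 4: DB = ⌊$127,041 × 200%/8⌋ = $31,760; SL = ⌊$106,941/5⌋ = $21,388 → take DB $31,760. Book value $95,281.
Year 5: DB = ⌊$95,281 × 200%/8⌋ = $23,820; SL = ⌊$75,181/4⌋ = $18,795 → take DB $23,820. Book value $71,461.
Year 6: DB = ⌊$71,461 × 200%/8⌋ = $17,865; SL = ⌊$51,361/3⌋ = $17,120 → take DB $17,865. Book value $53,596.
Year 7: DB = ⌊$53,596 × 200%/8⌋ = $13,399; SL = ⌊$33,496/2⌋ = $16,748 → take SL $16,748. Book value $36,848.

$36,848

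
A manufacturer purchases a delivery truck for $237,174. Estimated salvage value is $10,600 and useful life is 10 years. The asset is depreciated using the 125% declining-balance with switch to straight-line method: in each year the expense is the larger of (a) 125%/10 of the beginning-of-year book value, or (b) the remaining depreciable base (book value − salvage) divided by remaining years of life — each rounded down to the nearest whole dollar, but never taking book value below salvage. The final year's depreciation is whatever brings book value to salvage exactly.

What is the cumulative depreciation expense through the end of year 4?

$99,469

Depreciable base = $237,174 − $10,600 = $226,574.
Year 1: DB = ⌊$237,174 × 125%/10⌋ = $29,646; SL = ⌊$226,574/10⌋ = $22,657 → take DB $29,646. Book value $207,528.
Year 2: DB = ⌊$207,528 × 125%/10⌋ = $25,941; SL = ⌊$196,928/9⌋ = $21,880 → take DB $25,941. Book value $181,587.
Year 3: DB = ⌊$181,587 × 125%/10⌋ = $22,698; SL = ⌊$170,987/8⌋ = $21,373 → take DB $22,698. Book value $158,889.
Year 4: DB = ⌊$158,889 × 125%/10⌋ = $19,861; SL = ⌊$148,289/7⌋ = $21,184 → take SL $21,184. Book value $137,705.
Accumulated through year 4 = $237,174 − $137,705 = $99,469.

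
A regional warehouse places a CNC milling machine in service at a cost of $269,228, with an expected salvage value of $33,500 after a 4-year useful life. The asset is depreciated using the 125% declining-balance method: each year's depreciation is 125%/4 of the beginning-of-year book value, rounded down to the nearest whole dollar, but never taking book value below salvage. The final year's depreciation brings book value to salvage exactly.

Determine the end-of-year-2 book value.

Depreciable base = $269,228 − $33,500 = $235,728.
Year 1: ⌊$269,228 × 125%/4⌋ = $84,133. Book value $185,095.
Year 2: ⌊$185,095 × 125%/4⌋ = $57,842. Book value $127,253.

$127,253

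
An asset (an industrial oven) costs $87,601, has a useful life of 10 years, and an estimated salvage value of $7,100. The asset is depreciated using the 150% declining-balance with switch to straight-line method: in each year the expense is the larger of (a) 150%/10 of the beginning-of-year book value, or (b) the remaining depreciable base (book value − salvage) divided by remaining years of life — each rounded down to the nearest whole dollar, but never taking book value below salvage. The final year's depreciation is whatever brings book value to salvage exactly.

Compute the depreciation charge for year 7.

Depreciable base = $87,601 − $7,100 = $80,501.
Year 1: DB = ⌊$87,601 × 150%/10⌋ = $13,140; SL = ⌊$80,501/10⌋ = $8,050 → take DB $13,140. Book value $74,461.
Year 2: DB = ⌊$74,461 × 150%/10⌋ = $11,169; SL = ⌊$67,361/9⌋ = $7,484 → take DB $11,169. Book value $63,292.
Year 3: DB = ⌊$63,292 × 150%/10⌋ = $9,493; SL = ⌊$56,192/8⌋ = $7,024 → take DB $9,493. Book value $53,799.
Year 4: DB = ⌊$53,799 × 150%/10⌋ = $8,069; SL = ⌊$46,699/7⌋ = $6,671 → take DB $8,069. Book value $45,730.
Year 5: DB = ⌊$45,730 × 150%/10⌋ = $6,859; SL = ⌊$38,630/6⌋ = $6,438 → take DB $6,859. Book value $38,871.
Year 6: DB = ⌊$38,871 × 150%/10⌋ = $5,830; SL = ⌊$31,771/5⌋ = $6,354 → take SL $6,354. Book value $32,517.
Year 7: DB = ⌊$32,517 × 150%/10⌋ = $4,877; SL = ⌊$25,417/4⌋ = $6,354 → take SL $6,354. Book value $26,163.

$6,354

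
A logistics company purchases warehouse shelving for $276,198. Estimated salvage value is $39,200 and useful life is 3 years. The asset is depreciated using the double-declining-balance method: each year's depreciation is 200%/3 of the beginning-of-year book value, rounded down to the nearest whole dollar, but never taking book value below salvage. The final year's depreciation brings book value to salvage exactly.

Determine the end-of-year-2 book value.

Depreciable base = $276,198 − $39,200 = $236,998.
Year 1: ⌊$276,198 × 200%/3⌋ = $184,132. Book value $92,066.
Year 2: ⌊$92,066 × 200%/3⌋ = $61,377, capped at $52,866. Book value $39,200.

$39,200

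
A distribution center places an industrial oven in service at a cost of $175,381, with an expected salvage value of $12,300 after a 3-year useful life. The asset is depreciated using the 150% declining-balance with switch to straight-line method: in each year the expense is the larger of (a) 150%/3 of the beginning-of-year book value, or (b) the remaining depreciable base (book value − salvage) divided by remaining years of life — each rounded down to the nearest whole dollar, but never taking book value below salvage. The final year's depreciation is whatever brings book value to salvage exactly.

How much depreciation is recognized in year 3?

Depreciable base = $175,381 − $12,300 = $163,081.
Year 1: DB = ⌊$175,381 × 150%/3⌋ = $87,690; SL = ⌊$163,081/3⌋ = $54,360 → take DB $87,690. Book value $87,691.
Year 2: DB = ⌊$87,691 × 150%/3⌋ = $43,845; SL = ⌊$75,391/2⌋ = $37,695 → take DB $43,845. Book value $43,846.
Year 3 (final): $43,846 − $12,300 = $31,546. Book value $12,300.

$31,546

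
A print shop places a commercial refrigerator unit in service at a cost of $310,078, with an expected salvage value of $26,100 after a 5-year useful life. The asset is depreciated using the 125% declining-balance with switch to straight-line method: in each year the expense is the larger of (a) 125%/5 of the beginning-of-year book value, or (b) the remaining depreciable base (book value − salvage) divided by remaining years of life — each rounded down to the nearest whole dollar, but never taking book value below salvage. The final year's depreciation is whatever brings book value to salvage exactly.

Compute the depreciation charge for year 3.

$49,440

Depreciable base = $310,078 − $26,100 = $283,978.
Year 1: DB = ⌊$310,078 × 125%/5⌋ = $77,519; SL = ⌊$283,978/5⌋ = $56,795 → take DB $77,519. Book value $232,559.
Year 2: DB = ⌊$232,559 × 125%/5⌋ = $58,139; SL = ⌊$206,459/4⌋ = $51,614 → take DB $58,139. Book value $174,420.
Year 3: DB = ⌊$174,420 × 125%/5⌋ = $43,605; SL = ⌊$148,320/3⌋ = $49,440 → take SL $49,440. Book value $124,980.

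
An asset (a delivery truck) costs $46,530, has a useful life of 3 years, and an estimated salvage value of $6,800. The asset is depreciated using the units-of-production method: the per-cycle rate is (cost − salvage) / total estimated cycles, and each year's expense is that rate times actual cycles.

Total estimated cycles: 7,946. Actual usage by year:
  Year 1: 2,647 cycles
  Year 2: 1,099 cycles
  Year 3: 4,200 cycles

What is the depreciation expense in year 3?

Depreciable base = $46,530 − $6,800 = $39,730.
Rate = $39,730 / 7,946 cycles = $5 per cycle.
Year 1: 2,647 × $5 = $13,235. Book value $33,295.
Year 2: 1,099 × $5 = $5,495. Book value $27,800.
Year 3: 4,200 × $5 = $21,000. Book value $6,800.

$21,000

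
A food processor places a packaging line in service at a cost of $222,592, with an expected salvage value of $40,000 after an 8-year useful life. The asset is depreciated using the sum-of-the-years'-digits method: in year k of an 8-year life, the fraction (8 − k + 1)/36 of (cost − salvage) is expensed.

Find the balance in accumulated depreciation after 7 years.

Depreciable base = $222,592 − $40,000 = $182,592.
Sum of the years' digits = 8+7+6+5+4+3+2+1 = 36.
Year 1: $182,592 × 8/36 = $40,576. Book value $182,016.
Year 2: $182,592 × 7/36 = $35,504. Book value $146,512.
Year 3: $182,592 × 6/36 = $30,432. Book value $116,080.
Year 4: $182,592 × 5/36 = $25,360. Book value $90,720.
Year 5: $182,592 × 4/36 = $20,288. Book value $70,432.
Year 6: $182,592 × 3/36 = $15,216. Book value $55,216.
Year 7: $182,592 × 2/36 = $10,144. Book value $45,072.
Accumulated through year 7 = $222,592 − $45,072 = $177,520.

$177,520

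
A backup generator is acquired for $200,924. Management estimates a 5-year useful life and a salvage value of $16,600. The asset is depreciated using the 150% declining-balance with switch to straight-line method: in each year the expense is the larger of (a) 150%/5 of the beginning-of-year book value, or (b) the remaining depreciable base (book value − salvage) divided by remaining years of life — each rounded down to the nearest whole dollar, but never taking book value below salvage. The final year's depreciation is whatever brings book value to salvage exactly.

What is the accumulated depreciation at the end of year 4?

Depreciable base = $200,924 − $16,600 = $184,324.
Year 1: DB = ⌊$200,924 × 150%/5⌋ = $60,277; SL = ⌊$184,324/5⌋ = $36,864 → take DB $60,277. Book value $140,647.
Year 2: DB = ⌊$140,647 × 150%/5⌋ = $42,194; SL = ⌊$124,047/4⌋ = $31,011 → take DB $42,194. Book value $98,453.
Year 3: DB = ⌊$98,453 × 150%/5⌋ = $29,535; SL = ⌊$81,853/3⌋ = $27,284 → take DB $29,535. Book value $68,918.
Year 4: DB = ⌊$68,918 × 150%/5⌋ = $20,675; SL = ⌊$52,318/2⌋ = $26,159 → take SL $26,159. Book value $42,759.
Accumulated through year 4 = $200,924 − $42,759 = $158,165.

$158,165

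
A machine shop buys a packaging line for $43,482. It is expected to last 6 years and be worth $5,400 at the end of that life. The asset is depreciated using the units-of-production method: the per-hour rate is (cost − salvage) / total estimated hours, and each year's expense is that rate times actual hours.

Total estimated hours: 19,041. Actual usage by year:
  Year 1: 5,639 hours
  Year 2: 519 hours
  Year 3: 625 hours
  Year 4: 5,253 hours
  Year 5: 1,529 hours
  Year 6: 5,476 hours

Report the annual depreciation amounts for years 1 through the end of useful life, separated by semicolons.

$11,278; $1,038; $1,250; $10,506; $3,058; $10,952

Depreciable base = $43,482 − $5,400 = $38,082.
Rate = $38,082 / 19,041 hours = $2 per hour.
Year 1: 5,639 × $2 = $11,278. Book value $32,204.
Year 2: 519 × $2 = $1,038. Book value $31,166.
Year 3: 625 × $2 = $1,250. Book value $29,916.
Year 4: 5,253 × $2 = $10,506. Book value $19,410.
Year 5: 1,529 × $2 = $3,058. Book value $16,352.
Year 6: 5,476 × $2 = $10,952. Book value $5,400.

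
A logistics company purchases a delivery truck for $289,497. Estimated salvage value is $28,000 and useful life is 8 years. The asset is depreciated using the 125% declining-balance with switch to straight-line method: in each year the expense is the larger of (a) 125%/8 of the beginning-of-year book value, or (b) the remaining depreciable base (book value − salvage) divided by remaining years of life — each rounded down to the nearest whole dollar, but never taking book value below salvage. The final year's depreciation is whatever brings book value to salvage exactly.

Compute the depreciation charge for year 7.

$29,179

Depreciable base = $289,497 − $28,000 = $261,497.
Year 1: DB = ⌊$289,497 × 125%/8⌋ = $45,233; SL = ⌊$261,497/8⌋ = $32,687 → take DB $45,233. Book value $244,264.
Year 2: DB = ⌊$244,264 × 125%/8⌋ = $38,166; SL = ⌊$216,264/7⌋ = $30,894 → take DB $38,166. Book value $206,098.
Year 3: DB = ⌊$206,098 × 125%/8⌋ = $32,202; SL = ⌊$178,098/6⌋ = $29,683 → take DB $32,202. Book value $173,896.
Year 4: DB = ⌊$173,896 × 125%/8⌋ = $27,171; SL = ⌊$145,896/5⌋ = $29,179 → take SL $29,179. Book value $144,717.
Year 5: DB = ⌊$144,717 × 125%/8⌋ = $22,612; SL = ⌊$116,717/4⌋ = $29,179 → take SL $29,179. Book value $115,538.
Year 6: DB = ⌊$115,538 × 125%/8⌋ = $18,052; SL = ⌊$87,538/3⌋ = $29,179 → take SL $29,179. Book value $86,359.
Year 7: DB = ⌊$86,359 × 125%/8⌋ = $13,493; SL = ⌊$58,359/2⌋ = $29,179 → take SL $29,179. Book value $57,180.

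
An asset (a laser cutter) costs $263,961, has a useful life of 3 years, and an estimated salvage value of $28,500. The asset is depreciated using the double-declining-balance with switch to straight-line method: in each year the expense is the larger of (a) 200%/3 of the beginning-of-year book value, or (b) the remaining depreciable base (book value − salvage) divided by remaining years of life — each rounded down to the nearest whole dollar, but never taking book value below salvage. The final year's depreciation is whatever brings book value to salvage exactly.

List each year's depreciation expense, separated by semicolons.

$175,974; $58,658; $829

Depreciable base = $263,961 − $28,500 = $235,461.
Year 1: DB = ⌊$263,961 × 200%/3⌋ = $175,974; SL = ⌊$235,461/3⌋ = $78,487 → take DB $175,974. Book value $87,987.
Year 2: DB = ⌊$87,987 × 200%/3⌋ = $58,658; SL = ⌊$59,487/2⌋ = $29,743 → take DB $58,658. Book value $29,329.
Year 3 (final): $29,329 − $28,500 = $829. Book value $28,500.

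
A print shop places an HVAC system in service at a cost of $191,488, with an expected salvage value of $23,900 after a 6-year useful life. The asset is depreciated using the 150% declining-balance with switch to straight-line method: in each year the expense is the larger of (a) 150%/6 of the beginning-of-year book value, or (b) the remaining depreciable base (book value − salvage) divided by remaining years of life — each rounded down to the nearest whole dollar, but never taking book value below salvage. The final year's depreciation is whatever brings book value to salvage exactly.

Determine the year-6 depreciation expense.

$18,344

Depreciable base = $191,488 − $23,900 = $167,588.
Year 1: DB = ⌊$191,488 × 150%/6⌋ = $47,872; SL = ⌊$167,588/6⌋ = $27,931 → take DB $47,872. Book value $143,616.
Year 2: DB = ⌊$143,616 × 150%/6⌋ = $35,904; SL = ⌊$119,716/5⌋ = $23,943 → take DB $35,904. Book value $107,712.
Year 3: DB = ⌊$107,712 × 150%/6⌋ = $26,928; SL = ⌊$83,812/4⌋ = $20,953 → take DB $26,928. Book value $80,784.
Year 4: DB = ⌊$80,784 × 150%/6⌋ = $20,196; SL = ⌊$56,884/3⌋ = $18,961 → take DB $20,196. Book value $60,588.
Year 5: DB = ⌊$60,588 × 150%/6⌋ = $15,147; SL = ⌊$36,688/2⌋ = $18,344 → take SL $18,344. Book value $42,244.
Year 6 (final): $42,244 − $23,900 = $18,344. Book value $23,900.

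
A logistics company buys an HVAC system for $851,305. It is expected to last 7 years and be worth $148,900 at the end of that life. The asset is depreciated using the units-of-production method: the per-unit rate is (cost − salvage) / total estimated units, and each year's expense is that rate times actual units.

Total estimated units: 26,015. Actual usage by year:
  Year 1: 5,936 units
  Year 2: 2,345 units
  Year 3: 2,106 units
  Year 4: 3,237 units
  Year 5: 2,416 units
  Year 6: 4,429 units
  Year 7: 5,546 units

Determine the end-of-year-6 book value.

Depreciable base = $851,305 − $148,900 = $702,405.
Rate = $702,405 / 26,015 units = $27 per unit.
Year 1: 5,936 × $27 = $160,272. Book value $691,033.
Year 2: 2,345 × $27 = $63,315. Book value $627,718.
Year 3: 2,106 × $27 = $56,862. Book value $570,856.
Year 4: 3,237 × $27 = $87,399. Book value $483,457.
Year 5: 2,416 × $27 = $65,232. Book value $418,225.
Year 6: 4,429 × $27 = $119,583. Book value $298,642.

$298,642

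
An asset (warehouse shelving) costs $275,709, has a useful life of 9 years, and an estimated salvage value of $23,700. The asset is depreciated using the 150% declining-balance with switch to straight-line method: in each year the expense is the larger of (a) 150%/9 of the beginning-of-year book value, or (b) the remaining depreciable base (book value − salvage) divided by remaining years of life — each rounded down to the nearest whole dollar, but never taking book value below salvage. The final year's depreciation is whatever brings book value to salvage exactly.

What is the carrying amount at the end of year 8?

$45,476

Depreciable base = $275,709 − $23,700 = $252,009.
Year 1: DB = ⌊$275,709 × 150%/9⌋ = $45,951; SL = ⌊$252,009/9⌋ = $28,001 → take DB $45,951. Book value $229,758.
Year 2: DB = ⌊$229,758 × 150%/9⌋ = $38,293; SL = ⌊$206,058/8⌋ = $25,757 → take DB $38,293. Book value $191,465.
Year 3: DB = ⌊$191,465 × 150%/9⌋ = $31,910; SL = ⌊$167,765/7⌋ = $23,966 → take DB $31,910. Book value $159,555.
Year 4: DB = ⌊$159,555 × 150%/9⌋ = $26,592; SL = ⌊$135,855/6⌋ = $22,642 → take DB $26,592. Book value $132,963.
Year 5: DB = ⌊$132,963 × 150%/9⌋ = $22,160; SL = ⌊$109,263/5⌋ = $21,852 → take DB $22,160. Book value $110,803.
Year 6: DB = ⌊$110,803 × 150%/9⌋ = $18,467; SL = ⌊$87,103/4⌋ = $21,775 → take SL $21,775. Book value $89,028.
Year 7: DB = ⌊$89,028 × 150%/9⌋ = $14,838; SL = ⌊$65,328/3⌋ = $21,776 → take SL $21,776. Book value $67,252.
Year 8: DB = ⌊$67,252 × 150%/9⌋ = $11,208; SL = ⌊$43,552/2⌋ = $21,776 → take SL $21,776. Book value $45,476.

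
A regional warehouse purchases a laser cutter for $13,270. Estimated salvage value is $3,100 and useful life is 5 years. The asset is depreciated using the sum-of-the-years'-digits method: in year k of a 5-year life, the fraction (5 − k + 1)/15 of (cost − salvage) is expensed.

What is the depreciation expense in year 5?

$678

Depreciable base = $13,270 − $3,100 = $10,170.
Sum of the years' digits = 5+4+3+2+1 = 15.
Year 1: $10,170 × 5/15 = $3,390. Book value $9,880.
Year 2: $10,170 × 4/15 = $2,712. Book value $7,168.
Year 3: $10,170 × 3/15 = $2,034. Book value $5,134.
Year 4: $10,170 × 2/15 = $1,356. Book value $3,778.
Year 5: $10,170 × 1/15 = $678. Book value $3,100.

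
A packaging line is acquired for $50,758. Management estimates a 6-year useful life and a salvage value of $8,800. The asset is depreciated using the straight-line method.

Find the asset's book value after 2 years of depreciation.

$36,772

Depreciable base = $50,758 − $8,800 = $41,958.
Annual expense = $41,958 / 6 = $6,993.
End of year 1: book value $43,765.
End of year 2: book value $36,772.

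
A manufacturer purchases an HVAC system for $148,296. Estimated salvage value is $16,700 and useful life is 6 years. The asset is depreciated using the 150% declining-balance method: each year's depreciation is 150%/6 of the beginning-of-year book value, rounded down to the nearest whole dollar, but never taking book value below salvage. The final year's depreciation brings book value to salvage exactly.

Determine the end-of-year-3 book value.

Depreciable base = $148,296 − $16,700 = $131,596.
Year 1: ⌊$148,296 × 150%/6⌋ = $37,074. Book value $111,222.
Year 2: ⌊$111,222 × 150%/6⌋ = $27,805. Book value $83,417.
Year 3: ⌊$83,417 × 150%/6⌋ = $20,854. Book value $62,563.

$62,563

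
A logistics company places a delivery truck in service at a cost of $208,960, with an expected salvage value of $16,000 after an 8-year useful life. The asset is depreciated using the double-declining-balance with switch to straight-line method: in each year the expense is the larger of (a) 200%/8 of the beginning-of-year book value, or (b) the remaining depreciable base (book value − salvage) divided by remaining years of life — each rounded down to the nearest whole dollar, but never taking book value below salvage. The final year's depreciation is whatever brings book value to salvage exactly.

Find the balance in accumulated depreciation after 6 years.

$171,769

Depreciable base = $208,960 − $16,000 = $192,960.
Year 1: DB = ⌊$208,960 × 200%/8⌋ = $52,240; SL = ⌊$192,960/8⌋ = $24,120 → take DB $52,240. Book value $156,720.
Year 2: DB = ⌊$156,720 × 200%/8⌋ = $39,180; SL = ⌊$140,720/7⌋ = $20,102 → take DB $39,180. Book value $117,540.
Year 3: DB = ⌊$117,540 × 200%/8⌋ = $29,385; SL = ⌊$101,540/6⌋ = $16,923 → take DB $29,385. Book value $88,155.
Year 4: DB = ⌊$88,155 × 200%/8⌋ = $22,038; SL = ⌊$72,155/5⌋ = $14,431 → take DB $22,038. Book value $66,117.
Year 5: DB = ⌊$66,117 × 200%/8⌋ = $16,529; SL = ⌊$50,117/4⌋ = $12,529 → take DB $16,529. Book value $49,588.
Year 6: DB = ⌊$49,588 × 200%/8⌋ = $12,397; SL = ⌊$33,588/3⌋ = $11,196 → take DB $12,397. Book value $37,191.
Accumulated through year 6 = $208,960 − $37,191 = $171,769.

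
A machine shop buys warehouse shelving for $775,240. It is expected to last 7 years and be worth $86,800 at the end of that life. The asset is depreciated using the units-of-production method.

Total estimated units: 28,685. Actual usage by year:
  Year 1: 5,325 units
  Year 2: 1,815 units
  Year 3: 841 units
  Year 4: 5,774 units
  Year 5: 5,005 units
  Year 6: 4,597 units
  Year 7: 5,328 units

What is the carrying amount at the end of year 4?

$445,120

Depreciable base = $775,240 − $86,800 = $688,440.
Rate = $688,440 / 28,685 units = $24 per unit.
Year 1: 5,325 × $24 = $127,800. Book value $647,440.
Year 2: 1,815 × $24 = $43,560. Book value $603,880.
Year 3: 841 × $24 = $20,184. Book value $583,696.
Year 4: 5,774 × $24 = $138,576. Book value $445,120.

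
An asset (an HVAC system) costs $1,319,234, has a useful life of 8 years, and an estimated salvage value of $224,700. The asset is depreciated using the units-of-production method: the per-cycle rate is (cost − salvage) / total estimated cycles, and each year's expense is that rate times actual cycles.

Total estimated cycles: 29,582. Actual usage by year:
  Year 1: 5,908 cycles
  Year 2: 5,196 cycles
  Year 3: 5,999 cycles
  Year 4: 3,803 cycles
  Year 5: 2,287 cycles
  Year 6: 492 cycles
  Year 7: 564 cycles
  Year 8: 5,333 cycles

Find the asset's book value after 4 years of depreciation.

Depreciable base = $1,319,234 − $224,700 = $1,094,534.
Rate = $1,094,534 / 29,582 cycles = $37 per cycle.
Year 1: 5,908 × $37 = $218,596. Book value $1,100,638.
Year 2: 5,196 × $37 = $192,252. Book value $908,386.
Year 3: 5,999 × $37 = $221,963. Book value $686,423.
Year 4: 3,803 × $37 = $140,711. Book value $545,712.

$545,712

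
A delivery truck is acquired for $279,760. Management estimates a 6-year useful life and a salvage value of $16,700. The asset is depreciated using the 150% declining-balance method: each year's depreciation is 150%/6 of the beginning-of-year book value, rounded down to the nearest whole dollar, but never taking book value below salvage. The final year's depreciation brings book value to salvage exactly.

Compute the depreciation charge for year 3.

Depreciable base = $279,760 − $16,700 = $263,060.
Year 1: ⌊$279,760 × 150%/6⌋ = $69,940. Book value $209,820.
Year 2: ⌊$209,820 × 150%/6⌋ = $52,455. Book value $157,365.
Year 3: ⌊$157,365 × 150%/6⌋ = $39,341. Book value $118,024.

$39,341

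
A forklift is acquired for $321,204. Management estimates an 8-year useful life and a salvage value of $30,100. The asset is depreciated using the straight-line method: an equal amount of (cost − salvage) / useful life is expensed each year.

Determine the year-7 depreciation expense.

Depreciable base = $321,204 − $30,100 = $291,104.
Annual expense = $291,104 / 8 = $36,388.

$36,388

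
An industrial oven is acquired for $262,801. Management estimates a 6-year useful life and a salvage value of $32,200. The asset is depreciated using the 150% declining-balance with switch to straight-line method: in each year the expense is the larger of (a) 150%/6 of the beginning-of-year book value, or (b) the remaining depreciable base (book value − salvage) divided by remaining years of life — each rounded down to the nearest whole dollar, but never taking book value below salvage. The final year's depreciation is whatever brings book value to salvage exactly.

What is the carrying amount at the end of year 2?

$147,826

Depreciable base = $262,801 − $32,200 = $230,601.
Year 1: DB = ⌊$262,801 × 150%/6⌋ = $65,700; SL = ⌊$230,601/6⌋ = $38,433 → take DB $65,700. Book value $197,101.
Year 2: DB = ⌊$197,101 × 150%/6⌋ = $49,275; SL = ⌊$164,901/5⌋ = $32,980 → take DB $49,275. Book value $147,826.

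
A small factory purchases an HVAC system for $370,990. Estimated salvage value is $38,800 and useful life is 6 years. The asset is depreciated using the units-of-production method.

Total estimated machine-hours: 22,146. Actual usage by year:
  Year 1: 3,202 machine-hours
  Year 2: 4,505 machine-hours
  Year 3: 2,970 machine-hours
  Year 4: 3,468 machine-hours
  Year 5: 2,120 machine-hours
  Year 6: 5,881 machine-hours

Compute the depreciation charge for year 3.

$44,550

Depreciable base = $370,990 − $38,800 = $332,190.
Rate = $332,190 / 22,146 machine-hours = $15 per machine-hour.
Year 1: 3,202 × $15 = $48,030. Book value $322,960.
Year 2: 4,505 × $15 = $67,575. Book value $255,385.
Year 3: 2,970 × $15 = $44,550. Book value $210,835.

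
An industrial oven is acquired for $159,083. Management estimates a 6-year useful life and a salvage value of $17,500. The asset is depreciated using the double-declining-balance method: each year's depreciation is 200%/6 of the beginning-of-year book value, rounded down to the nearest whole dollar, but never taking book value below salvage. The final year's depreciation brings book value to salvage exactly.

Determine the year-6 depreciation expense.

$3,450

Depreciable base = $159,083 − $17,500 = $141,583.
Year 1: ⌊$159,083 × 200%/6⌋ = $53,027. Book value $106,056.
Year 2: ⌊$106,056 × 200%/6⌋ = $35,352. Book value $70,704.
Year 3: ⌊$70,704 × 200%/6⌋ = $23,568. Book value $47,136.
Year 4: ⌊$47,136 × 200%/6⌋ = $15,712. Book value $31,424.
Year 5: ⌊$31,424 × 200%/6⌋ = $10,474. Book value $20,950.
Year 6 (final): $20,950 − $17,500 = $3,450. Book value $17,500.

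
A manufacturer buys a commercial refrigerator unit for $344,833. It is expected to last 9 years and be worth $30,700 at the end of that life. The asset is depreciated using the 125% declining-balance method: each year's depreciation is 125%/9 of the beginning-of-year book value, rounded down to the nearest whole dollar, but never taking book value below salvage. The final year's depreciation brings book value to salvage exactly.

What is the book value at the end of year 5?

$163,271

Depreciable base = $344,833 − $30,700 = $314,133.
Year 1: ⌊$344,833 × 125%/9⌋ = $47,893. Book value $296,940.
Year 2: ⌊$296,940 × 125%/9⌋ = $41,241. Book value $255,699.
Year 3: ⌊$255,699 × 125%/9⌋ = $35,513. Book value $220,186.
Year 4: ⌊$220,186 × 125%/9⌋ = $30,581. Book value $189,605.
Year 5: ⌊$189,605 × 125%/9⌋ = $26,334. Book value $163,271.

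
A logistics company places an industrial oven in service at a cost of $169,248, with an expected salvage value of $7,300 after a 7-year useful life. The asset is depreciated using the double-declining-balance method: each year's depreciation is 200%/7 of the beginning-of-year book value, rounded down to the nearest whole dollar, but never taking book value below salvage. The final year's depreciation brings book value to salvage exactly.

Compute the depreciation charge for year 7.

$15,179

Depreciable base = $169,248 − $7,300 = $161,948.
Year 1: ⌊$169,248 × 200%/7⌋ = $48,356. Book value $120,892.
Year 2: ⌊$120,892 × 200%/7⌋ = $34,540. Book value $86,352.
Year 3: ⌊$86,352 × 200%/7⌋ = $24,672. Book value $61,680.
Year 4: ⌊$61,680 × 200%/7⌋ = $17,622. Book value $44,058.
Year 5: ⌊$44,058 × 200%/7⌋ = $12,588. Book value $31,470.
Year 6: ⌊$31,470 × 200%/7⌋ = $8,991. Book value $22,479.
Year 7 (final): $22,479 − $7,300 = $15,179. Book value $7,300.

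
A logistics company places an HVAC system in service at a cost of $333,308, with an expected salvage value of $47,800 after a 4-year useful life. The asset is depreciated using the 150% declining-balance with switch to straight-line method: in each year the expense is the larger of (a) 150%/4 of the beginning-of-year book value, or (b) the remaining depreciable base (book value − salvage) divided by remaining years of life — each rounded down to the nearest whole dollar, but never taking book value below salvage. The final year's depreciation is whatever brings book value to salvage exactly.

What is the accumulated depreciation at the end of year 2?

Depreciable base = $333,308 − $47,800 = $285,508.
Year 1: DB = ⌊$333,308 × 150%/4⌋ = $124,990; SL = ⌊$285,508/4⌋ = $71,377 → take DB $124,990. Book value $208,318.
Year 2: DB = ⌊$208,318 × 150%/4⌋ = $78,119; SL = ⌊$160,518/3⌋ = $53,506 → take DB $78,119. Book value $130,199.
Accumulated through year 2 = $333,308 − $130,199 = $203,109.

$203,109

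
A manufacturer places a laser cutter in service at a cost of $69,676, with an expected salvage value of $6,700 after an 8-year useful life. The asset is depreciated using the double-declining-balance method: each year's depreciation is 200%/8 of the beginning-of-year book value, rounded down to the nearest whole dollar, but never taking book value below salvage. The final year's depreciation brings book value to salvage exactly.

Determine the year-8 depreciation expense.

$2,602

Depreciable base = $69,676 − $6,700 = $62,976.
Year 1: ⌊$69,676 × 200%/8⌋ = $17,419. Book value $52,257.
Year 2: ⌊$52,257 × 200%/8⌋ = $13,064. Book value $39,193.
Year 3: ⌊$39,193 × 200%/8⌋ = $9,798. Book value $29,395.
Year 4: ⌊$29,395 × 200%/8⌋ = $7,348. Book value $22,047.
Year 5: ⌊$22,047 × 200%/8⌋ = $5,511. Book value $16,536.
Year 6: ⌊$16,536 × 200%/8⌋ = $4,134. Book value $12,402.
Year 7: ⌊$12,402 × 200%/8⌋ = $3,100. Book value $9,302.
Year 8 (final): $9,302 − $6,700 = $2,602. Book value $6,700.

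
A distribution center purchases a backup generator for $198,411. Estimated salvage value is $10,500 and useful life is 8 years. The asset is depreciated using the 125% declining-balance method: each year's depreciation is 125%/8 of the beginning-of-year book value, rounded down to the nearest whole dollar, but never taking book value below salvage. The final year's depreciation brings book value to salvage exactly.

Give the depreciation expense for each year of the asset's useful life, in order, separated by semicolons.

$31,001; $26,157; $22,070; $18,622; $15,712; $13,257; $11,186; $49,906

Depreciable base = $198,411 − $10,500 = $187,911.
Year 1: ⌊$198,411 × 125%/8⌋ = $31,001. Book value $167,410.
Year 2: ⌊$167,410 × 125%/8⌋ = $26,157. Book value $141,253.
Year 3: ⌊$141,253 × 125%/8⌋ = $22,070. Book value $119,183.
Year 4: ⌊$119,183 × 125%/8⌋ = $18,622. Book value $100,561.
Year 5: ⌊$100,561 × 125%/8⌋ = $15,712. Book value $84,849.
Year 6: ⌊$84,849 × 125%/8⌋ = $13,257. Book value $71,592.
Year 7: ⌊$71,592 × 125%/8⌋ = $11,186. Book value $60,406.
Year 8 (final): $60,406 − $10,500 = $49,906. Book value $10,500.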